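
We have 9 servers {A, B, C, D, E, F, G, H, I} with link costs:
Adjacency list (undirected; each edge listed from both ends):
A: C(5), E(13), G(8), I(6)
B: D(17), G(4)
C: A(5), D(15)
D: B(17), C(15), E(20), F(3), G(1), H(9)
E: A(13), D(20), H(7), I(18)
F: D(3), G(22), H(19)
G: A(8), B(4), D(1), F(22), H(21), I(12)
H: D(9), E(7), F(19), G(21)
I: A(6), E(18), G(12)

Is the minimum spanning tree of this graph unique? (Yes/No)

Yes

Kruskal's algorithm — process edges by increasing weight (ties by edge label):
D-G (1): add — endpoints in different components.
D-F (3): add — endpoints in different components.
B-G (4): add — endpoints in different components.
A-C (5): add — endpoints in different components.
A-I (6): add — endpoints in different components.
E-H (7): add — endpoints in different components.
A-G (8): add — endpoints in different components.
D-H (9): add — endpoints in different components.
Every non-tree edge has weight strictly greater than the heaviest edge on the tree path between its endpoints, so the MST is unique.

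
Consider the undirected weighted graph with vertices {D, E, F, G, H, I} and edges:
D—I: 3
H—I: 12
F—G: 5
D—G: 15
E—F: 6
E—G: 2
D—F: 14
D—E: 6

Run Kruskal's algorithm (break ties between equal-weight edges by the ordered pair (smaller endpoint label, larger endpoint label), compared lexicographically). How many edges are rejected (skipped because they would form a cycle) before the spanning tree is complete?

Sort edges by weight, then run Kruskal:
E—G (2): add. Components now {D} {E,G} {F} {H} {I}
D—I (3): add. Components now {D,I} {E,G} {F} {H}
F—G (5): add. Components now {D,I} {E,F,G} {H}
D—E (6): add. Components now {D,E,F,G,I} {H}
E—F (6): skip — E and F already connected.
H—I (12): add. Components now {D,E,F,G,H,I}
Edges rejected before the tree was complete: 1.

1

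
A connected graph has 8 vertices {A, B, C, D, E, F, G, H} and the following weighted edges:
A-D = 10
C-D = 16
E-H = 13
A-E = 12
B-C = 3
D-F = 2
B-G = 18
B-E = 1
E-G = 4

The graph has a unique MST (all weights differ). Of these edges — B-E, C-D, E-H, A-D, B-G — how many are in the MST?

Kruskal's algorithm — process edges by increasing weight (ties by edge label):
B-E (1): add — endpoints in different components.
D-F (2): add — endpoints in different components.
B-C (3): add — endpoints in different components.
E-G (4): add — endpoints in different components.
A-D (10): add — endpoints in different components.
A-E (12): add — endpoints in different components.
E-H (13): add — endpoints in different components.
MST edge set: {B-E, D-F, B-C, E-G, A-D, A-E, E-H}.
Of the listed edges, {B-E, E-H, A-D} are in the MST → 3.

3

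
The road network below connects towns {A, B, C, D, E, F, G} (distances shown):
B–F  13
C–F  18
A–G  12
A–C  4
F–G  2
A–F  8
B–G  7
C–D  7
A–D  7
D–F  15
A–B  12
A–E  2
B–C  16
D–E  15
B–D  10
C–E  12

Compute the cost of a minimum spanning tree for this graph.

30

Kruskal's algorithm — process edges by increasing weight (ties by edge label):
A–E (2): add. Components now {A,E} {B} {C} {D} {F} {G}
F–G (2): add. Components now {A,E} {B} {C} {D} {F,G}
A–C (4): add. Components now {A,C,E} {B} {D} {F,G}
A–D (7): add. Components now {A,C,D,E} {B} {F,G}
B–G (7): add. Components now {A,C,D,E} {B,F,G}
C–D (7): skip — C and D already connected.
A–F (8): add. Components now {A,B,C,D,E,F,G}
MST edges: A–E, F–G, A–C, A–D, B–G, A–F; total weight 2+2+4+7+7+8 = 30.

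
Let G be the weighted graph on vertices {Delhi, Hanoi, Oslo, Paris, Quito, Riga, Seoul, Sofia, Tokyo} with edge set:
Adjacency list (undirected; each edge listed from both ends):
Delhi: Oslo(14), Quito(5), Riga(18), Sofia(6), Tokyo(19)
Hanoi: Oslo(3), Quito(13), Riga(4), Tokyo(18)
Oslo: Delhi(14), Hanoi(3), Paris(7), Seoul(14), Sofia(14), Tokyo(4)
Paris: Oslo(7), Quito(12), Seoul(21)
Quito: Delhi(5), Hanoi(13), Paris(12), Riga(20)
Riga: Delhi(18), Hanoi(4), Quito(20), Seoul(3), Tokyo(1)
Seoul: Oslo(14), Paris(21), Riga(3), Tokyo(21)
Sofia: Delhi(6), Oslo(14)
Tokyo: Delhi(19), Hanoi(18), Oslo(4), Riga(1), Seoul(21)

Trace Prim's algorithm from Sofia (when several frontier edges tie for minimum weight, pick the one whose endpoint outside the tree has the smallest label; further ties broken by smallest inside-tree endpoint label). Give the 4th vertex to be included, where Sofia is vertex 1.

Paris

Prim's algorithm from Sofia:
Step 1: cheapest edge leaving the tree is Delhi Sofia (6); add Delhi.
Step 2: cheapest edge leaving the tree is Delhi Quito (5); add Quito.
Step 3: cheapest edge leaving the tree is Paris Quito (12); add Paris.
Step 4: cheapest edge leaving the tree is Oslo Paris (7); add Oslo.
Step 5: cheapest edge leaving the tree is Hanoi Oslo (3); add Hanoi.
Step 6: cheapest edge leaving the tree is Hanoi Riga (4); add Riga.
Step 7: cheapest edge leaving the tree is Riga Tokyo (1); add Tokyo.
Step 8: cheapest edge leaving the tree is Riga Seoul (3); add Seoul.
Vertex order: Sofia, Delhi, Quito, Paris, Oslo, Hanoi, Riga, Tokyo, Seoul. The 4th vertex is Paris.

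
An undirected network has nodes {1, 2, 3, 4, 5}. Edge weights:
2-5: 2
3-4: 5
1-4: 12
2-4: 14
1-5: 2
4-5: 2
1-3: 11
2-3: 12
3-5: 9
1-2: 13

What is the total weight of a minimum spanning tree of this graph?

Kruskal: consider edges lightest-first.
1-5 (2): add — endpoints in different components.
2-5 (2): add — endpoints in different components.
4-5 (2): add — endpoints in different components.
3-4 (5): add — endpoints in different components.
MST edges: 1-5, 2-5, 4-5, 3-4; total weight 2+2+2+5 = 11.

11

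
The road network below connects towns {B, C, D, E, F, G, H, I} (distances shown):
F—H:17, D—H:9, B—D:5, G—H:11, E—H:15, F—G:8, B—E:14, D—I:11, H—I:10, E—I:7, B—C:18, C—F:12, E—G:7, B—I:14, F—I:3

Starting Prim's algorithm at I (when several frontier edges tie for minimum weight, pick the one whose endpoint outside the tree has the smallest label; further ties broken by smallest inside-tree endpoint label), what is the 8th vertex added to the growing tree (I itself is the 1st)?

Grow the tree from I using Prim:
Step 1: cheapest edge leaving the tree is F—I (3); add F.
Step 2: cheapest edge leaving the tree is E—I (7); add E.
Step 3: cheapest edge leaving the tree is E—G (7); add G.
Step 4: cheapest edge leaving the tree is H—I (10); add H.
Step 5: cheapest edge leaving the tree is D—H (9); add D.
Step 6: cheapest edge leaving the tree is B—D (5); add B.
Step 7: cheapest edge leaving the tree is C—F (12); add C.
Vertex order: I, F, E, G, H, D, B, C. The 8th vertex is C.

C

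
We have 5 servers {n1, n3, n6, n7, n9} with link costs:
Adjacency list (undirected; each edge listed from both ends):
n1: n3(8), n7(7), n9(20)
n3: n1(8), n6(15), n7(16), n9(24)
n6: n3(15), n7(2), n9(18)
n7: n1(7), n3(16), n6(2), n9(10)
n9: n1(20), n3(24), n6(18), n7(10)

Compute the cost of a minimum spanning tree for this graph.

27

Prim's algorithm from n6:
Step 1: cheapest edge leaving the tree is n6-n7 (2); add n7.
Step 2: cheapest edge leaving the tree is n1-n7 (7); add n1.
Step 3: cheapest edge leaving the tree is n1-n3 (8); add n3.
Step 4: cheapest edge leaving the tree is n7-n9 (10); add n9.
MST edges: n6-n7, n1-n7, n1-n3, n7-n9; total weight 2+7+8+10 = 27.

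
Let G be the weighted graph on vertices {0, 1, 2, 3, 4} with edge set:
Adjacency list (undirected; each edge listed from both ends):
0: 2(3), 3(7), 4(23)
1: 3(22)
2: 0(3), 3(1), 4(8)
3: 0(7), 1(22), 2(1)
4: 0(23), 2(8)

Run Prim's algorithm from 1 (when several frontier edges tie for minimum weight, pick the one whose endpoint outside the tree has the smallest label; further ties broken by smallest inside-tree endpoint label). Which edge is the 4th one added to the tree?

2-4

Prim, starting at 1.
Step 1: frontier [1–3 22] → take 1–3 (22); add 3.
Step 2: frontier [2–3 1, 0–3 7] → take 2–3 (1); add 2.
Step 3: frontier [0–2 3, 2–4 8, 0–3 7] → take 0–2 (3); add 0.
Step 4: frontier [0–4 23, 2–4 8] → take 2–4 (8); add 4.
The 4th edge added is 2–4.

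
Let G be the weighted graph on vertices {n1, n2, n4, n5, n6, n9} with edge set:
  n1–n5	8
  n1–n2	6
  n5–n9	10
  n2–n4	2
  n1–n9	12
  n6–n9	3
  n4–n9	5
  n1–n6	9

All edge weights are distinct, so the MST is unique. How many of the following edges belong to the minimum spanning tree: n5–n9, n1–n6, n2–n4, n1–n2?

Kruskal's algorithm — process edges by increasing weight (ties by edge label):
n2–n4 (2): add — endpoints in different components.
n6–n9 (3): add — endpoints in different components.
n4–n9 (5): add — endpoints in different components.
n1–n2 (6): add — endpoints in different components.
n1–n5 (8): add — endpoints in different components.
MST edge set: {n2–n4, n6–n9, n4–n9, n1–n2, n1–n5}.
Of the listed edges, {n2–n4, n1–n2} are in the MST → 2.

2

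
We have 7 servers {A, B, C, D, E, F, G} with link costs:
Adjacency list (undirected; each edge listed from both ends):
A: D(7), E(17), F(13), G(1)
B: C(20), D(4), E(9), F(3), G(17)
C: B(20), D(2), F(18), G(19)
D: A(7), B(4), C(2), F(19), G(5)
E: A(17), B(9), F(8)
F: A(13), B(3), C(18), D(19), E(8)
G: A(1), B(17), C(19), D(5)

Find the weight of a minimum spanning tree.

Kruskal: consider edges lightest-first.
A—G (1): add. Components now {A,G} {B} {C} {D} {E} {F}
C—D (2): add. Components now {A,G} {B} {C,D} {E} {F}
B—F (3): add. Components now {A,G} {B,F} {C,D} {E}
B—D (4): add. Components now {A,G} {B,C,D,F} {E}
D—G (5): add. Components now {A,B,C,D,F,G} {E}
A—D (7): skip — A and D already connected.
E—F (8): add. Components now {A,B,C,D,E,F,G}
MST edges: A—G, C—D, B—F, B—D, D—G, E—F; total weight 1+2+3+4+5+8 = 23.

23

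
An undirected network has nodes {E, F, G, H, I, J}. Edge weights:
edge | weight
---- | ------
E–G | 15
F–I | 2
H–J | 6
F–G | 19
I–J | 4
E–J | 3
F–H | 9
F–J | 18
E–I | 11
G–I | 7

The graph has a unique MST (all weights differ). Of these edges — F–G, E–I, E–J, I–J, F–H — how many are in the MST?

Kruskal: consider edges lightest-first.
F–I (2): add — endpoints in different components.
E–J (3): add — endpoints in different components.
I–J (4): add — endpoints in different components.
H–J (6): add — endpoints in different components.
G–I (7): add — endpoints in different components.
MST edge set: {F–I, E–J, I–J, H–J, G–I}.
Of the listed edges, {E–J, I–J} are in the MST → 2.

2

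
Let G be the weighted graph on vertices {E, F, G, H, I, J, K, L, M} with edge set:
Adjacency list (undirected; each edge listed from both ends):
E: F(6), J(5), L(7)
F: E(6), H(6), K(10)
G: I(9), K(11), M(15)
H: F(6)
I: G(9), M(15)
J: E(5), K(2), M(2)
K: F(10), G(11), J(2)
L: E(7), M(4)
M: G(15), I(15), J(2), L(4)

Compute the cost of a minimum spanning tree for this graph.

45

Prim's algorithm from E:
Step 1: cheapest edge leaving the tree is E–J (5); add J.
Step 2: cheapest edge leaving the tree is J–K (2); add K.
Step 3: cheapest edge leaving the tree is J–M (2); add M.
Step 4: cheapest edge leaving the tree is L–M (4); add L.
Step 5: cheapest edge leaving the tree is E–F (6); add F.
Step 6: cheapest edge leaving the tree is F–H (6); add H.
Step 7: cheapest edge leaving the tree is G–K (11); add G.
Step 8: cheapest edge leaving the tree is G–I (9); add I.
MST edges: E–J, J–K, J–M, L–M, E–F, F–H, G–K, G–I; total weight 5+2+2+4+6+6+11+9 = 45.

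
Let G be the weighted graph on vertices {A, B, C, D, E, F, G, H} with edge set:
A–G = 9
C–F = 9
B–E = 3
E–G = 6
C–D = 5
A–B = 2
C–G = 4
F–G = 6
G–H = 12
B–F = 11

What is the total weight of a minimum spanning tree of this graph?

38

Sort edges by weight, then run Kruskal:
A–B (2): add — endpoints in different components.
B–E (3): add — endpoints in different components.
C–G (4): add — endpoints in different components.
C–D (5): add — endpoints in different components.
E–G (6): add — endpoints in different components.
F–G (6): add — endpoints in different components.
A–G (9): skip — A and G already connected.
C–F (9): skip — C and F already connected.
B–F (11): skip — B and F already connected.
G–H (12): add — endpoints in different components.
MST edges: A–B, B–E, C–G, C–D, E–G, F–G, G–H; total weight 2+3+4+5+6+6+12 = 38.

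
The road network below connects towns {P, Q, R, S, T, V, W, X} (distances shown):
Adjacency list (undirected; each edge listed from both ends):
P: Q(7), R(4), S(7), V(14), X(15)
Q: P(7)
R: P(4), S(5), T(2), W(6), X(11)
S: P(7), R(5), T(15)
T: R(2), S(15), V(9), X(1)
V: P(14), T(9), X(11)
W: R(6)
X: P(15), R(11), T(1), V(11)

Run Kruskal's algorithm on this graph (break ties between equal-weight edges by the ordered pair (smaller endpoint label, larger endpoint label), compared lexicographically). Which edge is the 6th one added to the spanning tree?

Kruskal: consider edges lightest-first.
T—X (1): add — endpoints in different components.
R—T (2): add — endpoints in different components.
P—R (4): add — endpoints in different components.
R—S (5): add — endpoints in different components.
R—W (6): add — endpoints in different components.
P—Q (7): add — endpoints in different components.
P—S (7): skip — S and P already connected.
T—V (9): add — endpoints in different components.
The 6th edge added is P—Q.

P-Q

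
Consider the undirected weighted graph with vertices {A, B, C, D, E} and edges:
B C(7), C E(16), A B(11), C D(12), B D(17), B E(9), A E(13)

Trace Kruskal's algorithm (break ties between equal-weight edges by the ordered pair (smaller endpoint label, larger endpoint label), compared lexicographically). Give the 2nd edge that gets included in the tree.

Sort edges by weight, then run Kruskal:
B C (7): add — endpoints in different components.
B E (9): add — endpoints in different components.
A B (11): add — endpoints in different components.
C D (12): add — endpoints in different components.
The 2nd edge added is B E.

B-E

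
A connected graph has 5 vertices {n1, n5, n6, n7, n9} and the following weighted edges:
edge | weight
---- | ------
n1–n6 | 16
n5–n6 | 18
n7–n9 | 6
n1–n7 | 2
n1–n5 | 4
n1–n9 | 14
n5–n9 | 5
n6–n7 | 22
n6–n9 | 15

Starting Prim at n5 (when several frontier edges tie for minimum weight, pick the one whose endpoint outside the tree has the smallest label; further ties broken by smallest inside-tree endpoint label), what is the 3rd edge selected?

n5-n9

Grow the tree from n5 using Prim:
Step 1: frontier [n1–n5 4, n5–n9 5, n5–n6 18] → take n1–n5 (4); add n1.
Step 2: frontier [n1–n7 2, n1–n9 14, n1–n6 16, n5–n9 5, n5–n6 18] → take n1–n7 (2); add n7.
Step 3: frontier [n1–n9 14, n1–n6 16, n5–n9 5, n5–n6 18, n7–n9 6, n6–n7 22] → take n5–n9 (5); add n9.
Step 4: frontier [n1–n6 16, n5–n6 18, n6–n7 22, n6–n9 15] → take n6–n9 (15); add n6.
The 3rd edge added is n5–n9.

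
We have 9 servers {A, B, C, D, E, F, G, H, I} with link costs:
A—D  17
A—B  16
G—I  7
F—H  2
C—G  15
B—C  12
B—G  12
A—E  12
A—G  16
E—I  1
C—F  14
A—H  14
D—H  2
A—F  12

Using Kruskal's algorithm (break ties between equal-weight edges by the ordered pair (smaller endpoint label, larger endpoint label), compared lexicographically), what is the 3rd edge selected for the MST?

F-H

Kruskal's algorithm — process edges by increasing weight (ties by edge label):
E—I (1): add — endpoints in different components.
D—H (2): add — endpoints in different components.
F—H (2): add — endpoints in different components.
G—I (7): add — endpoints in different components.
A—E (12): add — endpoints in different components.
A—F (12): add — endpoints in different components.
B—C (12): add — endpoints in different components.
B—G (12): add — endpoints in different components.
The 3rd edge added is F—H.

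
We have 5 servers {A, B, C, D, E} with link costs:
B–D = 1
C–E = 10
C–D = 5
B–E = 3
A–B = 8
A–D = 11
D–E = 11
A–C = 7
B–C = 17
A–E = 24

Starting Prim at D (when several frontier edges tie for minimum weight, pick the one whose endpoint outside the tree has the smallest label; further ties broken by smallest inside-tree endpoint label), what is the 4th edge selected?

A-C

Prim, starting at D.
Step 1: frontier [B–D 1, C–D 5, A–D 11, D–E 11] → take B–D (1); add B.
Step 2: frontier [B–E 3, A–B 8, B–C 17, C–D 5, A–D 11, D–E 11] → take B–E (3); add E.
Step 3: frontier [A–B 8, B–C 17, C–D 5, A–D 11, C–E 10, A–E 24] → take C–D (5); add C.
Step 4: frontier [A–B 8, A–C 7, A–D 11, A–E 24] → take A–C (7); add A.
The 4th edge added is A–C.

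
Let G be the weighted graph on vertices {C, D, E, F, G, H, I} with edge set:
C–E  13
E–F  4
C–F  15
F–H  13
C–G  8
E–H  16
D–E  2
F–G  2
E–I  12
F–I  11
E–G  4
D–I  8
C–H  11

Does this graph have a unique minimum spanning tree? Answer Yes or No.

No

Kruskal: consider edges lightest-first.
D–E (2): add. Components now {C} {D,E} {F} {G} {H} {I}
F–G (2): add. Components now {C} {D,E} {F,G} {H} {I}
E–F (4): add. Components now {C} {D,E,F,G} {H} {I}
E–G (4): skip — E and G already connected.
C–G (8): add. Components now {C,D,E,F,G} {H} {I}
D–I (8): add. Components now {C,D,E,F,G,I} {H}
C–H (11): add. Components now {C,D,E,F,G,H,I}
Non-tree edge E–G has weight 4, equal to the heaviest edge on its tree cycle — swapping gives another MST of the same weight. Not unique.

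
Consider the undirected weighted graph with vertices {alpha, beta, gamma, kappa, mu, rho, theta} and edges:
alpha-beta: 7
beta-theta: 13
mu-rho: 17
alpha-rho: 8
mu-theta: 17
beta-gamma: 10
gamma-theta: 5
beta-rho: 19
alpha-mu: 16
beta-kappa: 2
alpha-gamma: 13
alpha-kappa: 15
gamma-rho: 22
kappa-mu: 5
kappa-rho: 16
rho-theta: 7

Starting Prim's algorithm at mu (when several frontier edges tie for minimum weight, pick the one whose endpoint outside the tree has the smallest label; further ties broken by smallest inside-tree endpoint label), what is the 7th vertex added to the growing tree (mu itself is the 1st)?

Grow the tree from mu using Prim:
Step 1: cheapest edge leaving the tree is kappa-mu (5); add kappa.
Step 2: cheapest edge leaving the tree is beta-kappa (2); add beta.
Step 3: cheapest edge leaving the tree is alpha-beta (7); add alpha.
Step 4: cheapest edge leaving the tree is alpha-rho (8); add rho.
Step 5: cheapest edge leaving the tree is rho-theta (7); add theta.
Step 6: cheapest edge leaving the tree is gamma-theta (5); add gamma.
Vertex order: mu, kappa, beta, alpha, rho, theta, gamma. The 7th vertex is gamma.

gamma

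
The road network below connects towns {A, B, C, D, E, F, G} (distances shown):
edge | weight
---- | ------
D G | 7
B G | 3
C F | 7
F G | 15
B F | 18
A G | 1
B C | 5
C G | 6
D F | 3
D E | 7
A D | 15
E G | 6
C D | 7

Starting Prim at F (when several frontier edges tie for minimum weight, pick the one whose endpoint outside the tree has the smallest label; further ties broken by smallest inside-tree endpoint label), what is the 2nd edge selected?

C-D

Grow the tree from F using Prim:
Step 1: cheapest edge leaving the tree is D F (3); add D.
Step 2: cheapest edge leaving the tree is C D (7); add C.
Step 3: cheapest edge leaving the tree is B C (5); add B.
Step 4: cheapest edge leaving the tree is B G (3); add G.
Step 5: cheapest edge leaving the tree is A G (1); add A.
Step 6: cheapest edge leaving the tree is E G (6); add E.
The 2nd edge added is C D.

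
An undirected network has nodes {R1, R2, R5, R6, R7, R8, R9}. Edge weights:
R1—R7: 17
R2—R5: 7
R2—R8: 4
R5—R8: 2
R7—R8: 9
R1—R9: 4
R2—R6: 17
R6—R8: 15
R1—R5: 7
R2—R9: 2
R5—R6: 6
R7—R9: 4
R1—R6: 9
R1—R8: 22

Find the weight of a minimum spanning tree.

Prim's algorithm from R7:
Step 1: cheapest edge leaving the tree is R7—R9 (4); add R9.
Step 2: cheapest edge leaving the tree is R2—R9 (2); add R2.
Step 3: cheapest edge leaving the tree is R1—R9 (4); add R1.
Step 4: cheapest edge leaving the tree is R2—R8 (4); add R8.
Step 5: cheapest edge leaving the tree is R5—R8 (2); add R5.
Step 6: cheapest edge leaving the tree is R5—R6 (6); add R6.
MST edges: R7—R9, R2—R9, R1—R9, R2—R8, R5—R8, R5—R6; total weight 4+2+4+4+2+6 = 22.

22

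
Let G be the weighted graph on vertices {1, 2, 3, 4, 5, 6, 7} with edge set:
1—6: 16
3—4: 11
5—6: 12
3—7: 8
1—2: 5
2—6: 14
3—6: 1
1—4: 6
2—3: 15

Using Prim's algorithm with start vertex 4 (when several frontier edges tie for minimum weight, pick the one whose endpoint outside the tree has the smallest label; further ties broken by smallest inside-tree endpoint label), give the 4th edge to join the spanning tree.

Prim, starting at 4.
Step 1: cheapest edge leaving the tree is 1—4 (6); add 1.
Step 2: cheapest edge leaving the tree is 1—2 (5); add 2.
Step 3: cheapest edge leaving the tree is 3—4 (11); add 3.
Step 4: cheapest edge leaving the tree is 3—6 (1); add 6.
Step 5: cheapest edge leaving the tree is 3—7 (8); add 7.
Step 6: cheapest edge leaving the tree is 5—6 (12); add 5.
The 4th edge added is 3—6.

3-6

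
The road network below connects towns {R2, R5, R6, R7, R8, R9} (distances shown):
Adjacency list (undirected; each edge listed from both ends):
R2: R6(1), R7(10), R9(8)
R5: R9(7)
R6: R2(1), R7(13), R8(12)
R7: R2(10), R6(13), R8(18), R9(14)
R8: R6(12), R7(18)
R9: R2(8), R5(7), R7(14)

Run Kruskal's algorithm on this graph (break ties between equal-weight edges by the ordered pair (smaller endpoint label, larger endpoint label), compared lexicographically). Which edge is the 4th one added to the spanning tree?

Kruskal's algorithm — process edges by increasing weight (ties by edge label):
R2-R6 (1): add. Components now {R8} {R2,R6} {R5} {R9} {R7}
R5-R9 (7): add. Components now {R8} {R2,R6} {R5,R9} {R7}
R2-R9 (8): add. Components now {R8} {R2,R5,R6,R9} {R7}
R2-R7 (10): add. Components now {R8} {R2,R5,R6,R7,R9}
R6-R8 (12): add. Components now {R2,R5,R6,R7,R8,R9}
The 4th edge added is R2-R7.

R2-R7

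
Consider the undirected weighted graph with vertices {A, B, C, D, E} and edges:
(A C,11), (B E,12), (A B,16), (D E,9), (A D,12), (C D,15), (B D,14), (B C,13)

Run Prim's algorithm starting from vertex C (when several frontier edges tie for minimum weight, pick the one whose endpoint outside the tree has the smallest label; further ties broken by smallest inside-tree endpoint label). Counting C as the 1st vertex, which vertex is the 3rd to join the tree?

D

Prim's algorithm from C:
Step 1: cheapest edge leaving the tree is A C (11); add A.
Step 2: cheapest edge leaving the tree is A D (12); add D.
Step 3: cheapest edge leaving the tree is D E (9); add E.
Step 4: cheapest edge leaving the tree is B E (12); add B.
Vertex order: C, A, D, E, B. The 3rd vertex is D.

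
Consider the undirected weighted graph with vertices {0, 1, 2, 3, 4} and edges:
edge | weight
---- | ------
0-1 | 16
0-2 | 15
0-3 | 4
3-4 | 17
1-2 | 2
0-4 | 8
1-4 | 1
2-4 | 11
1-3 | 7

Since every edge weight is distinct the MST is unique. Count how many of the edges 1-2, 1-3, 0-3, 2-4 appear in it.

Kruskal: consider edges lightest-first.
1-4 (1): add — endpoints in different components.
1-2 (2): add — endpoints in different components.
0-3 (4): add — endpoints in different components.
1-3 (7): add — endpoints in different components.
MST edge set: {1-4, 1-2, 0-3, 1-3}.
Of the listed edges, {1-2, 1-3, 0-3} are in the MST → 3.

3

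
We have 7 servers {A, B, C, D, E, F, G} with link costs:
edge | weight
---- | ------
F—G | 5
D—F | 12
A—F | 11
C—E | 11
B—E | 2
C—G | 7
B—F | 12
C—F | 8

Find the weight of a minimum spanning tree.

Kruskal's algorithm — process edges by increasing weight (ties by edge label):
B—E (2): add. Components now {A} {B,E} {C} {D} {F} {G}
F—G (5): add. Components now {A} {B,E} {C} {D} {F,G}
C—G (7): add. Components now {A} {B,E} {C,F,G} {D}
C—F (8): skip — C and F already connected.
A—F (11): add. Components now {A,C,F,G} {B,E} {D}
C—E (11): add. Components now {A,B,C,E,F,G} {D}
B—F (12): skip — B and F already connected.
D—F (12): add. Components now {A,B,C,D,E,F,G}
MST edges: B—E, F—G, C—G, A—F, C—E, D—F; total weight 2+5+7+11+11+12 = 48.

48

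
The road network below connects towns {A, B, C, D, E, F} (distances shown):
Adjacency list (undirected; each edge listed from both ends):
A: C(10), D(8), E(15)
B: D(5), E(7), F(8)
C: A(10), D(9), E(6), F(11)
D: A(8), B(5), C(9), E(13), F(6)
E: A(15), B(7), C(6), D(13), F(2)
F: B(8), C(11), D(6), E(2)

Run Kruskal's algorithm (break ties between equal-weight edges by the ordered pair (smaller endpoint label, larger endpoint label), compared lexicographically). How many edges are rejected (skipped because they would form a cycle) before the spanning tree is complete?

1

Kruskal's algorithm — process edges by increasing weight (ties by edge label):
E—F (2): add — endpoints in different components.
B—D (5): add — endpoints in different components.
C—E (6): add — endpoints in different components.
D—F (6): add — endpoints in different components.
B—E (7): skip — B and E already connected.
A—D (8): add — endpoints in different components.
Edges rejected before the tree was complete: 1.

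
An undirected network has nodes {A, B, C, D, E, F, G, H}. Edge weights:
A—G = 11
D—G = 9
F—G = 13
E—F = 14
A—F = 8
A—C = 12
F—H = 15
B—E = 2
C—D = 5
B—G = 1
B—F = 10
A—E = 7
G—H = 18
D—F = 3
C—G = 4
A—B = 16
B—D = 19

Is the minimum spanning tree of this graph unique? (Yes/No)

Yes

Kruskal: consider edges lightest-first.
B—G (1): add — endpoints in different components.
B—E (2): add — endpoints in different components.
D—F (3): add — endpoints in different components.
C—G (4): add — endpoints in different components.
C—D (5): add — endpoints in different components.
A—E (7): add — endpoints in different components.
A—F (8): skip — A and F already connected.
D—G (9): skip — D and G already connected.
B—F (10): skip — B and F already connected.
A—G (11): skip — A and G already connected.
A—C (12): skip — A and C already connected.
F—G (13): skip — F and G already connected.
E—F (14): skip — E and F already connected.
F—H (15): add — endpoints in different components.
Every non-tree edge has weight strictly greater than the heaviest edge on the tree path between its endpoints, so the MST is unique.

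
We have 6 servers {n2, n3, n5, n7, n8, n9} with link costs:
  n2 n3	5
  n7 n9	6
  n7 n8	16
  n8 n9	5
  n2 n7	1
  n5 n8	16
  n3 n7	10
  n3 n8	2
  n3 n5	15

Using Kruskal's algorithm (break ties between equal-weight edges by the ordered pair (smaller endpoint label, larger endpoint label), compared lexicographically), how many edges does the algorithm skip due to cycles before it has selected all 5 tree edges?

Kruskal: consider edges lightest-first.
n2 n7 (1): add — endpoints in different components.
n3 n8 (2): add — endpoints in different components.
n2 n3 (5): add — endpoints in different components.
n8 n9 (5): add — endpoints in different components.
n7 n9 (6): skip — n7 and n9 already connected.
n3 n7 (10): skip — n7 and n3 already connected.
n3 n5 (15): add — endpoints in different components.
Edges rejected before the tree was complete: 2.

2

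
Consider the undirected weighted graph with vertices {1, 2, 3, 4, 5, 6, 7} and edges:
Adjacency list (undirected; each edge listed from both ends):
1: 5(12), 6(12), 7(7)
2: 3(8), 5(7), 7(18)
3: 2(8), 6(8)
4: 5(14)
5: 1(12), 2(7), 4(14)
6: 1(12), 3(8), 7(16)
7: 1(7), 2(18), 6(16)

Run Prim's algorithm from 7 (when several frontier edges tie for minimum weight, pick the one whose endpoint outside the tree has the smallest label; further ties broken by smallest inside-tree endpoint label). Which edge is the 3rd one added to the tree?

Prim's algorithm from 7:
Step 1: cheapest edge leaving the tree is 1 7 (7); add 1.
Step 2: cheapest edge leaving the tree is 1 5 (12); add 5.
Step 3: cheapest edge leaving the tree is 2 5 (7); add 2.
Step 4: cheapest edge leaving the tree is 2 3 (8); add 3.
Step 5: cheapest edge leaving the tree is 3 6 (8); add 6.
Step 6: cheapest edge leaving the tree is 4 5 (14); add 4.
The 3rd edge added is 2 5.

2-5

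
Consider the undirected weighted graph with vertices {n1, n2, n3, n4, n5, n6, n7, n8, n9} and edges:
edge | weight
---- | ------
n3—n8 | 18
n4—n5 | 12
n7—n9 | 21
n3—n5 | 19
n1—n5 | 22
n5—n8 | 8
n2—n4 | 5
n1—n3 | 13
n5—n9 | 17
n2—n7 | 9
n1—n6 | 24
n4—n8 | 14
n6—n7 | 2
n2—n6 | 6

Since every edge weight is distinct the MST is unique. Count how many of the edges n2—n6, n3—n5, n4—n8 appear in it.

Sort edges by weight, then run Kruskal:
n6—n7 (2): add — endpoints in different components.
n2—n4 (5): add — endpoints in different components.
n2—n6 (6): add — endpoints in different components.
n5—n8 (8): add — endpoints in different components.
n2—n7 (9): skip — n7 and n2 already connected.
n4—n5 (12): add — endpoints in different components.
n1—n3 (13): add — endpoints in different components.
n4—n8 (14): skip — n8 and n4 already connected.
n5—n9 (17): add — endpoints in different components.
n3—n8 (18): add — endpoints in different components.
MST edge set: {n6—n7, n2—n4, n2—n6, n5—n8, n4—n5, n1—n3, n5—n9, n3—n8}.
Of the listed edges, {n2—n6} are in the MST → 1.

1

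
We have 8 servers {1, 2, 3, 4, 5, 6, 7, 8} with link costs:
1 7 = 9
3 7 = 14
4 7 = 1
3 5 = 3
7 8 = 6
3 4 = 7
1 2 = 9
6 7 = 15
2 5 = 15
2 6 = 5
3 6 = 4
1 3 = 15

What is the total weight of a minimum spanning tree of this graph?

35

Sort edges by weight, then run Kruskal:
4 7 (1): add — endpoints in different components.
3 5 (3): add — endpoints in different components.
3 6 (4): add — endpoints in different components.
2 6 (5): add — endpoints in different components.
7 8 (6): add — endpoints in different components.
3 4 (7): add — endpoints in different components.
1 2 (9): add — endpoints in different components.
MST edges: 4 7, 3 5, 3 6, 2 6, 7 8, 3 4, 1 2; total weight 1+3+4+5+6+7+9 = 35.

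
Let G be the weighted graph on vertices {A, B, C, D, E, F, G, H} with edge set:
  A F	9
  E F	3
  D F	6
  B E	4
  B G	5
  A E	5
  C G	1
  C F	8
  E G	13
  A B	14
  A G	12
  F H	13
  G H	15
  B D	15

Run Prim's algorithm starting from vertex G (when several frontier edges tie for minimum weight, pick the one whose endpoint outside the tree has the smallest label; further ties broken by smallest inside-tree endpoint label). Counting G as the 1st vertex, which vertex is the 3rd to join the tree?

B

Prim, starting at G.
Step 1: frontier [C G 1, B G 5, A G 12, E G 13, G H 15] → take C G (1); add C.
Step 2: frontier [C F 8, B G 5, A G 12, E G 13, G H 15] → take B G (5); add B.
Step 3: frontier [B E 4, A B 14, B D 15, C F 8, A G 12, E G 13, G H 15] → take B E (4); add E.
Step 4: frontier [A B 14, B D 15, C F 8, E F 3, A E 5, A G 12, G H 15] → take E F (3); add F.
Step 5: frontier [A B 14, B D 15, A E 5, D F 6, A F 9, F H 13, A G 12, G H 15] → take A E (5); add A.
Step 6: frontier [B D 15, D F 6, F H 13, G H 15] → take D F (6); add D.
Step 7: frontier [F H 13, G H 15] → take F H (13); add H.
Vertex order: G, C, B, E, F, A, D, H. The 3rd vertex is B.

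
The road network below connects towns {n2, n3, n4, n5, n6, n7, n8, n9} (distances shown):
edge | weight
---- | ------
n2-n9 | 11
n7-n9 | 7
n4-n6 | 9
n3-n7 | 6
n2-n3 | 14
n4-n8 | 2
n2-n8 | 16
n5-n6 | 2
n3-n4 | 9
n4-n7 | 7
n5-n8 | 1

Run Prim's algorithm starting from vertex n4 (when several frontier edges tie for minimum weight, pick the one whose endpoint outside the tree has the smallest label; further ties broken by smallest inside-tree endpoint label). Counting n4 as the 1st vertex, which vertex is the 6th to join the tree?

Grow the tree from n4 using Prim:
Step 1: frontier [n4-n8 2, n4-n7 7, n3-n4 9, n4-n6 9] → take n4-n8 (2); add n8.
Step 2: frontier [n4-n7 7, n3-n4 9, n4-n6 9, n5-n8 1, n2-n8 16] → take n5-n8 (1); add n5.
Step 3: frontier [n4-n7 7, n3-n4 9, n4-n6 9, n5-n6 2, n2-n8 16] → take n5-n6 (2); add n6.
Step 4: frontier [n4-n7 7, n3-n4 9, n2-n8 16] → take n4-n7 (7); add n7.
Step 5: frontier [n3-n4 9, n3-n7 6, n7-n9 7, n2-n8 16] → take n3-n7 (6); add n3.
Step 6: frontier [n2-n3 14, n7-n9 7, n2-n8 16] → take n7-n9 (7); add n9.
Step 7: frontier [n2-n3 14, n2-n8 16, n2-n9 11] → take n2-n9 (11); add n2.
Vertex order: n4, n8, n5, n6, n7, n3, n9, n2. The 6th vertex is n3.

n3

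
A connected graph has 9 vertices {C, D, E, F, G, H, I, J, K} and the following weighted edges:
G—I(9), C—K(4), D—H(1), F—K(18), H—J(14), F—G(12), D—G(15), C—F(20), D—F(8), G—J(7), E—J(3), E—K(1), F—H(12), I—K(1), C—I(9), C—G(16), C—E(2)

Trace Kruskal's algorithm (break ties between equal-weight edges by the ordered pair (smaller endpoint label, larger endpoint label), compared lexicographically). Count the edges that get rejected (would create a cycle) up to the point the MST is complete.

3

Kruskal's algorithm — process edges by increasing weight (ties by edge label):
D—H (1): add — endpoints in different components.
E—K (1): add — endpoints in different components.
I—K (1): add — endpoints in different components.
C—E (2): add — endpoints in different components.
E—J (3): add — endpoints in different components.
C—K (4): skip — C and K already connected.
G—J (7): add — endpoints in different components.
D—F (8): add — endpoints in different components.
C—I (9): skip — C and I already connected.
G—I (9): skip — G and I already connected.
F—G (12): add — endpoints in different components.
Edges rejected before the tree was complete: 3.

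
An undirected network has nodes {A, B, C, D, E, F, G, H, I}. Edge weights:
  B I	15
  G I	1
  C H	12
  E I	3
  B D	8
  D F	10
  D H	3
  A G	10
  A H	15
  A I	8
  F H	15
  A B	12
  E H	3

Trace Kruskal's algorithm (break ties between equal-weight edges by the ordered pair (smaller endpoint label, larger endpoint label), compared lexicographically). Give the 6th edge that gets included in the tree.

B-D

Kruskal: consider edges lightest-first.
G I (1): add — endpoints in different components.
D H (3): add — endpoints in different components.
E H (3): add — endpoints in different components.
E I (3): add — endpoints in different components.
A I (8): add — endpoints in different components.
B D (8): add — endpoints in different components.
A G (10): skip — A and G already connected.
D F (10): add — endpoints in different components.
A B (12): skip — A and B already connected.
C H (12): add — endpoints in different components.
The 6th edge added is B D.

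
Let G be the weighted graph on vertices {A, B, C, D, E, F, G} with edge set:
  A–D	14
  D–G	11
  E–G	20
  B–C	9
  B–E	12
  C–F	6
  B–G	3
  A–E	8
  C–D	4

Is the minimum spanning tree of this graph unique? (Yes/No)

Yes

Sort edges by weight, then run Kruskal:
B–G (3): add. Components now {A} {B,G} {C} {D} {E} {F}
C–D (4): add. Components now {A} {B,G} {C,D} {E} {F}
C–F (6): add. Components now {A} {B,G} {C,D,F} {E}
A–E (8): add. Components now {A,E} {B,G} {C,D,F}
B–C (9): add. Components now {A,E} {B,C,D,F,G}
D–G (11): skip — D and G already connected.
B–E (12): add. Components now {A,B,C,D,E,F,G}
Every non-tree edge has weight strictly greater than the heaviest edge on the tree path between its endpoints, so the MST is unique.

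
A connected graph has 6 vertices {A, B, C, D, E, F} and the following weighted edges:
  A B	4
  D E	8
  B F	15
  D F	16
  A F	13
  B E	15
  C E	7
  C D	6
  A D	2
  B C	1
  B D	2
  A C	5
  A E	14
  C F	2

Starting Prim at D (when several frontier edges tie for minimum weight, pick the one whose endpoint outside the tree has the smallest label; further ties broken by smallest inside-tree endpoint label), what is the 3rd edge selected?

B-C

Grow the tree from D using Prim:
Step 1: cheapest edge leaving the tree is A D (2); add A.
Step 2: cheapest edge leaving the tree is B D (2); add B.
Step 3: cheapest edge leaving the tree is B C (1); add C.
Step 4: cheapest edge leaving the tree is C F (2); add F.
Step 5: cheapest edge leaving the tree is C E (7); add E.
The 3rd edge added is B C.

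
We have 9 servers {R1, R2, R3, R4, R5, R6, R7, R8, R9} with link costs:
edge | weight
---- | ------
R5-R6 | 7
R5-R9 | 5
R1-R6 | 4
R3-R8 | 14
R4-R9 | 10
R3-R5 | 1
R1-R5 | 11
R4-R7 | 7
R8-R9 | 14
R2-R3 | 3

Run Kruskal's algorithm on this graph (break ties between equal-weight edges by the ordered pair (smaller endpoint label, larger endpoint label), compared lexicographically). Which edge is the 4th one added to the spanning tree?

Sort edges by weight, then run Kruskal:
R3-R5 (1): add — endpoints in different components.
R2-R3 (3): add — endpoints in different components.
R1-R6 (4): add — endpoints in different components.
R5-R9 (5): add — endpoints in different components.
R4-R7 (7): add — endpoints in different components.
R5-R6 (7): add — endpoints in different components.
R4-R9 (10): add — endpoints in different components.
R1-R5 (11): skip — R5 and R1 already connected.
R3-R8 (14): add — endpoints in different components.
The 4th edge added is R5-R9.

R5-R9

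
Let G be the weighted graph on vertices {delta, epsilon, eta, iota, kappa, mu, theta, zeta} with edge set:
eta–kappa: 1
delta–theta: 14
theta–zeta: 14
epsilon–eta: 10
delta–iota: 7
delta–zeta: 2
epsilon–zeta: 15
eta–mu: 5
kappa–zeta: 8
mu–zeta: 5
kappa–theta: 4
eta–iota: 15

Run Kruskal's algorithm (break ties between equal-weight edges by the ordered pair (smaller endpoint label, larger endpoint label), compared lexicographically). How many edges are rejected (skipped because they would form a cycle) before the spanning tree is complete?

Kruskal's algorithm — process edges by increasing weight (ties by edge label):
eta–kappa (1): add — endpoints in different components.
delta–zeta (2): add — endpoints in different components.
kappa–theta (4): add — endpoints in different components.
eta–mu (5): add — endpoints in different components.
mu–zeta (5): add — endpoints in different components.
delta–iota (7): add — endpoints in different components.
kappa–zeta (8): skip — kappa and zeta already connected.
epsilon–eta (10): add — endpoints in different components.
Edges rejected before the tree was complete: 1.

1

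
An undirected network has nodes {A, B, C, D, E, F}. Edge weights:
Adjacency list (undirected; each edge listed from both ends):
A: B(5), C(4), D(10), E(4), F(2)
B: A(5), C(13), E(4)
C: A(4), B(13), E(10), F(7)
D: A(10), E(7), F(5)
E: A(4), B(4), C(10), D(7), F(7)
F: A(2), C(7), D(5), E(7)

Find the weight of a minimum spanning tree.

19

Prim's algorithm from F:
Step 1: frontier [A-F 2, D-F 5, C-F 7, E-F 7] → take A-F (2); add A.
Step 2: frontier [A-C 4, A-E 4, A-B 5, A-D 10, D-F 5, C-F 7, E-F 7] → take A-C (4); add C.
Step 3: frontier [A-E 4, A-B 5, A-D 10, C-E 10, B-C 13, D-F 5, E-F 7] → take A-E (4); add E.
Step 4: frontier [A-B 5, A-D 10, B-C 13, B-E 4, D-E 7, D-F 5] → take B-E (4); add B.
Step 5: frontier [A-D 10, D-E 7, D-F 5] → take D-F (5); add D.
MST edges: A-F, A-C, A-E, B-E, D-F; total weight 2+4+4+4+5 = 19.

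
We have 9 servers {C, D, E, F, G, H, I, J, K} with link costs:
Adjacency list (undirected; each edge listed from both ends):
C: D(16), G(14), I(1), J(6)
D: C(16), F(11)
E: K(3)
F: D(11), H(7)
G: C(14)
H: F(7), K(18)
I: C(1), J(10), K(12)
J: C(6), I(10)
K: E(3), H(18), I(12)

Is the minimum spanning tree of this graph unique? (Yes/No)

Kruskal's algorithm — process edges by increasing weight (ties by edge label):
C I (1): add — endpoints in different components.
E K (3): add — endpoints in different components.
C J (6): add — endpoints in different components.
F H (7): add — endpoints in different components.
I J (10): skip — I and J already connected.
D F (11): add — endpoints in different components.
I K (12): add — endpoints in different components.
C G (14): add — endpoints in different components.
C D (16): add — endpoints in different components.
Every non-tree edge has weight strictly greater than the heaviest edge on the tree path between its endpoints, so the MST is unique.

Yes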